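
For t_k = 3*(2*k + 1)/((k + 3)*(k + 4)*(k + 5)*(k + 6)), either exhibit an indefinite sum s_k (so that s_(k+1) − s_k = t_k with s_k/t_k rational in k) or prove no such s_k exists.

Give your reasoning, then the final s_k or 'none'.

Compute t_(k+1)/t_k: get (k + 3)*(2*k + 3)/((k + 7)*(2*k + 1)).
So A=k + 3 and B=k + 7, with C=k + 1/2.
f must satisfy (k + 3)·f(k+1) − (k + 6)·f(k) = k + 1/2.
Degrees (1,1,1) ⇒ d ≤ 3.
Solve for f: f(k) = k*(k**2 + 12*k + 2)/90 (degree 3 ≤ 3).
Get s_k = R·t_k = k*(k**2 + 12*k + 2)/(15*(k + 3)*(k + 4)*(k + 5)) with R(k) = B(k−1)f(k)/C(k) = k*(k + 6)*(k**2 + 12*k + 2)/(45*(2*k + 1)).
Verify: 3*(2*k + 1)/(k**4 + 18*k**3 + 119*k**2 + 342*k + 360) matches t_k.

s_k = k*(k**2 + 12*k + 2)/(15*(k + 3)*(k + 4)*(k + 5))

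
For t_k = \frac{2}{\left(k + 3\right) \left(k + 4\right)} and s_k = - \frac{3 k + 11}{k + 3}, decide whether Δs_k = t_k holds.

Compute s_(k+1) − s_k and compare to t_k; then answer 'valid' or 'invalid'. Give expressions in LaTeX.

s_(k+1) = (-3*k - 14)/(k + 4)
s_(k+1) − s_k = 2/(k**2 + 7*k + 12)
(s_(k+1) − s_k) − t_k = 0

Valid — Δs_k = t_k.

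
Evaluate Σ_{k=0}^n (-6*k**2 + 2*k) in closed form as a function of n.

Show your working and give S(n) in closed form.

Step 1: r(k) = (-k + 3*(k + 1)**2 - 1)/(k*(3*k - 1)).
Normal form (A,B,C) = (1, 1, k**2 - k/3).
Need (1)·f(k+1) − (1)·f(k) = k**2 - k/3.
deg f ≤ 3 (via 0,0,2).
Coefficient equations give f(k) = k*(k - 1)**2/3.
Get s_k = R·t_k = 2*k*(-k**2 + 2*k - 1) with R(k) = B(k−1)f(k)/C(k) = (k - 1)**2/(3*k - 1).
s_(k+1) − s_k = 2*k*(1 - 3*k) = t_k.
s_(n+1) = 2*n**2*(-n - 1) and s_(0) = 0, so S(n) = 2*n**2*(-n - 1).

S(n) = 2*n**2*(-n - 1)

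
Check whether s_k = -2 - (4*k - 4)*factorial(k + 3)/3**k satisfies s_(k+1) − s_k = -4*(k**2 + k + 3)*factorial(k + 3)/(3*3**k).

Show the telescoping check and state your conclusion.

s_(k+1) = -4*3**(-k - 1)*k*factorial(k + 4) - 2
s_(k+1) − s_k = -4*(k**2 + k + 3)*factorial(k + 3)/(3*3**k)
(s_(k+1) − s_k) − t_k = 0

Valid: the claim telescopes to t_k.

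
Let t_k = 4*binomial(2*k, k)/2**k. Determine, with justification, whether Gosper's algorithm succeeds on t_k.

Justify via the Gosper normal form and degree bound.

No; the degree bound rules out any f.

r(k) = (2*k + 1)/(k + 1) after simplifying.
Factor: A=2*k + 1; B=k + 1; C=1.
Need (2*k + 1)·f(k+1) − (k)·f(k) = 1.
deg f ≤ -1 (via 1,1,0).
Bound -1 < 0, so the key equation has no polynomial solution.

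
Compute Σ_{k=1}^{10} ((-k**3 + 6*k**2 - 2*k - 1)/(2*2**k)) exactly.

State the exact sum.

Σ = 6075/2048

Compute t_(k+1)/t_k: get (k**3 - 3*k**2 - 7*k - 2)/(2*(k**3 - 6*k**2 + 2*k + 1)).
Factor: A=1/2; B=1; C=k**3 - 6*k**2 + 2*k + 1.
f must satisfy (1/2)·f(k+1) − (1)·f(k) = k**3 - 6*k**2 + 2*k + 1.
d = 3 from the (0,0,3) case.
Solving with deg f ≤ 3: f(k) = -2*(k**3 - 3*k**2 - k - 2).
R(k) = B(k−1)·f(k)/C(k) = -2*(k**3 - 3*k**2 - k - 2)/(k**3 - 6*k**2 + 2*k + 1); s_k = R·t_k = (k**3 - 3*k**2 - k - 2)/2**k.
Check: Δs_k = (-k**3 + 6*k**2 - 2*k - 1)/(2*2**k). ✓
Telescoping: Σ = s_(11) − s_(1) = 955/2048 − (-5/2) = 6075/2048.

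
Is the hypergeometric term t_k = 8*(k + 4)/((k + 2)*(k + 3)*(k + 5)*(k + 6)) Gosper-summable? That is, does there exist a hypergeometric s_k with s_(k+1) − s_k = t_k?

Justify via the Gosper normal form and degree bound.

Yes. s_k = 2*k*(k + 7)/(5*(k**2 + 7*k + 10)).

Compute t_(k+1)/t_k: get (k + 2)*(k + 5)**2/((k + 4)**2*(k + 7)).
Take A(k)=k + 2, B(k)=k + 7, C(k)=k**2 + 8*k + 16.
Key eq: (k + 2)·f(k+1) = (k + 6)·f(k) + (k**2 + 8*k + 16).
From deg A=1, deg B=1, deg C=2: d=4.
Match coefficients ⇒ f(k) = k*(k + 3)*(k + 4)*(k + 7)/20.
Then R = B(k−1)f/C = k*(k + 3)*(k + 6)*(k + 7)/(20*(k + 4)), so s_k = R(k)·t_k = 2*k*(k + 7)/(5*(k**2 + 7*k + 10)).
Δs = 8*(k + 4)/(k**4 + 16*k**3 + 91*k**2 + 216*k + 180), as required.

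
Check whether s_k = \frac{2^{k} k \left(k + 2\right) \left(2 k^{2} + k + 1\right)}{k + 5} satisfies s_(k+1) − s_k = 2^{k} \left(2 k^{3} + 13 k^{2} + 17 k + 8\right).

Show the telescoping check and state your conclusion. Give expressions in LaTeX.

Invalid: residual \frac{2^{k} \left(- 6 k^{4} - 63 k^{3} - 243 k^{2} - 276 k - 120\right)}{k^{2} + 11 k + 30} ≠ 0.

s_(k+1) = 2**(k + 1)*(k + 1)*(k + 3)*(k + 2*(k + 1)**2 + 2)/(k + 6)
s_(k+1) − s_k = 2**k*(2*k**5 + 29*k**4 + 157*k**3 + 342*k**2 + 322*k + 120)/(k**2 + 11*k + 30)
(s_(k+1) − s_k) − t_k = 2**k*(-6*k**4 - 63*k**3 - 243*k**2 - 276*k - 120)/(k**2 + 11*k + 30)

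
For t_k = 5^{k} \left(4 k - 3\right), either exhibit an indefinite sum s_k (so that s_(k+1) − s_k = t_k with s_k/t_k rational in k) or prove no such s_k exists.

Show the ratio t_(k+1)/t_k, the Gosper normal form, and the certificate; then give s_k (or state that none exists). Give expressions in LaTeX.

t_(k+1)/t_k = 5*(4*k + 1)/(4*k - 3).
So A=5 and B=1, with C=k - 3/4.
Set up (5)·f(k+1) − (1)·f(k) − (k - 3/4) = 0.
d = 1 from the (0,0,1) case.
Solve for f: f(k) = (k - 2)/4 (degree 1 ≤ 1).
So s_k = (B(k−1)f/C)·t_k = ((k - 2)/(4*k - 3))·t_k = 5**k*(k - 2).
Verify: 5**k*(4*k - 3) matches t_k.

s_k = 5^{k} \left(k - 2\right)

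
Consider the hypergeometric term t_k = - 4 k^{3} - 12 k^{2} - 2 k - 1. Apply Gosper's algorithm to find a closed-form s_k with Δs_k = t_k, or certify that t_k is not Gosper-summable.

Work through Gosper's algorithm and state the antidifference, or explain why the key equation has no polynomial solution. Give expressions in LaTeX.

t_(k+1)/t_k = (4*k**3 + 24*k**2 + 38*k + 19)/(4*k**3 + 12*k**2 + 2*k + 1).
Gosper form: A/B · C(k+1)/C(k) with A=1, B=1, C=k**3 + 3*k**2 + k/2 + 1/4.
Solve (1)·f(k+1) − (1)·f(k) = k**3 + 3*k**2 + k/2 + 1/4.
Degrees (0,0,3) ⇒ d ≤ 4.
Solving with deg f ≤ 4: f(k) = k*(k**3 + 2*k**2 - 4*k + 2)/4.
R(k) = B(k−1)·f(k)/C(k) = k*(k**3 + 2*k**2 - 4*k + 2)/(4*k**3 + 12*k**2 + 2*k + 1); s_k = R·t_k = k*(-k**3 - 2*k**2 + 4*k - 2).
Δs = -4*k**3 - 12*k**2 - 2*k - 1, as required.

s_k = k \left(- k^{3} - 2 k^{2} + 4 k - 2\right)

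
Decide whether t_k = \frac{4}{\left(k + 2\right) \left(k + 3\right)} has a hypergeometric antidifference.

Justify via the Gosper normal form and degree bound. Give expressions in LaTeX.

Ratio r(k) = (k + 2)/(k + 4).
Factor: A=k + 2; B=k + 4; C=1.
Set up (k + 2)·f(k+1) − (k + 3)·f(k) − (1) = 0.
Bound: deg f ≤ 1.
A polynomial solution: f(k) = k/2.
Get s_k = R·t_k = 2*k/(k + 2) with R(k) = B(k−1)f(k)/C(k) = k*(k + 3)/2.
s_(k+1) − s_k = 4/(k**2 + 5*k + 6) = t_k.

Yes. s_k = \frac{2 k}{k + 2}.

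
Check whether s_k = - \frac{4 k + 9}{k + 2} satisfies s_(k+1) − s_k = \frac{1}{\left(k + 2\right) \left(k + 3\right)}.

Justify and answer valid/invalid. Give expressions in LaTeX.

Valid: the claim telescopes to t_k.

s_(k+1) = (-4*k - 13)/(k + 3)
s_(k+1) − s_k = 1/(k**2 + 5*k + 6)
(s_(k+1) − s_k) − t_k = 0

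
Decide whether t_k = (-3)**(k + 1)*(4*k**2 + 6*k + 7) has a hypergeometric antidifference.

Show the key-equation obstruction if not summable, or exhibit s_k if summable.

r(k) = 3*(-4*k**2 - 14*k - 17)/(4*k**2 + 6*k + 7) after simplifying.
Normal form (A,B,C) = (-3, 1, k**2 + 3*k/2 + 7/4).
Key eq: (-3)·f(k+1) = (1)·f(k) + (k**2 + 3*k/2 + 7/4).
d = 2 from the (0,0,2) case.
Coefficient equations give f(k) = -(k**2 + 1)/4.
Certificate R = B(k−1)f/C = -(k**2 + 1)/(4*k**2 + 6*k + 7) gives s_k = 3*(-3)**k*(k**2 + 1).
Verify: (-3)**(k + 1)*(4*k**2 + 6*k + 7) matches t_k.

Yes. s_k = 3*(-3)**k*(k**2 + 1).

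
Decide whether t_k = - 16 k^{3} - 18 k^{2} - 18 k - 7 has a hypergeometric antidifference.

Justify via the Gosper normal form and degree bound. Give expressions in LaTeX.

Step 1: r(k) = (16*k**3 + 66*k**2 + 102*k + 59)/(16*k**3 + 18*k**2 + 18*k + 7).
Gosper form: A/B · C(k+1)/C(k) with A=1, B=1, C=k**3 + 9*k**2/8 + 9*k/8 + 7/16.
Solve (1)·f(k+1) − (1)·f(k) = k**3 + 9*k**2/8 + 9*k/8 + 7/16.
From deg A=0, deg B=0, deg C=3: d=4.
Solve for f: f(k) = k*(4*k**3 - 2*k**2 + 4*k + 1)/16 (degree 4 ≤ 4).
R(k) = B(k−1)·f(k)/C(k) = k*(4*k**3 - 2*k**2 + 4*k + 1)/(16*k**3 + 18*k**2 + 18*k + 7); s_k = R·t_k = k*(-4*k**3 + 2*k**2 - 4*k - 1).
Δs = -16*k**3 - 18*k**2 - 18*k - 7, as required.

Yes. s_k = k \left(- 4 k^{3} + 2 k^{2} - 4 k - 1\right).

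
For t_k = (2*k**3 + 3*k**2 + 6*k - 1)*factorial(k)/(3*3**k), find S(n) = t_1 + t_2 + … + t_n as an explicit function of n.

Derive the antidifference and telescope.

S(n) = 3**(-n - 1)*(-8*3**n + 2*n**3*factorial(n) + 9*n**2*factorial(n) + 15*n*factorial(n) + 8*factorial(n))

Compute t_(k+1)/t_k: get (2*k**4 + 11*k**3 + 27*k**2 + 28*k + 10)/(3*(2*k**3 + 3*k**2 + 6*k - 1)).
A = k/3 + 1/3, B = 1, C = k**3 + 3*k**2/2 + 3*k - 1/2.
Key eq: (k/3 + 1/3)·f(k+1) = (1)·f(k) + (k**3 + 3*k**2/2 + 3*k - 1/2).
deg f ≤ 2 (via 1,0,3).
A polynomial solution: f(k) = 3*(2*k**2 + 3*k + 3)/2.
R(k) = B(k−1)·f(k)/C(k) = 3*(2*k**2 + 3*k + 3)/(2*k**3 + 3*k**2 + 6*k - 1); s_k = R·t_k = (2*k**2 + 3*k + 3)*factorial(k)/3**k.
s_(k+1) − s_k = (2*k**3 + 3*k**2 + 6*k - 1)*factorial(k)/(3*3**k) = t_k.
Telescope: S(n) = s_(n+1) − s_(1) = 3**(-n - 1)*(2*n**2 + 7*n + 8)*factorial(n + 1) − (8/3) = 3**(-n - 1)*(-8*3**n + 2*n**3*factorial(n) + 9*n**2*factorial(n) + 15*n*factorial(n) + 8*factorial(n)).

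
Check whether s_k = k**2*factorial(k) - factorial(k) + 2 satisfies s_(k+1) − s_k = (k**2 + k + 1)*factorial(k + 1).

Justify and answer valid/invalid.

Valid: the claim telescopes to t_k.

s_(k+1) = k**3*factorial(k) + 3*k**2*factorial(k) + 2*k*factorial(k) + 2
s_(k+1) − s_k = (k**2 + k + 1)*factorial(k + 1)
(s_(k+1) − s_k) − t_k = 0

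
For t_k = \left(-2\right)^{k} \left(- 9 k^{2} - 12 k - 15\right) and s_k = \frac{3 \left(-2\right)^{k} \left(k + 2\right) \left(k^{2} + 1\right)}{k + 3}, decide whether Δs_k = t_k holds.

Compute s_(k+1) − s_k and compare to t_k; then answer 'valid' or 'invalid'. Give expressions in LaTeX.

s_(k+1) = 3*(-2)**(k + 1)*(k + 3)*((k + 1)**2 + 1)/(k + 4)
s_(k+1) − s_k = (-2)**k*(-9*k**4 - 66*k**3 - 165*k**2 - 198*k - 132)/(k**2 + 7*k + 12)
(s_(k+1) − s_k) − t_k = (-2)**k*(9*k**3 + 42*k**2 + 51*k + 48)/(k**2 + 7*k + 12)

Invalid: residual \frac{\left(-2\right)^{k} \left(9 k^{3} + 42 k^{2} + 51 k + 48\right)}{k^{2} + 7 k + 12} ≠ 0.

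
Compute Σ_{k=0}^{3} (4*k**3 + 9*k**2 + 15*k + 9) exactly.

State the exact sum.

Σ = 396

Ratio r(k) = (4*k**3 + 21*k**2 + 45*k + 37)/(4*k**3 + 9*k**2 + 15*k + 9).
Normal form (A,B,C) = (1, 1, k**3 + 9*k**2/4 + 15*k/4 + 9/4).
f must satisfy (1)·f(k+1) − (1)·f(k) = k**3 + 9*k**2/4 + 15*k/4 + 9/4.
Bound: deg f ≤ 4.
Match coefficients ⇒ f(k) = k*(k**3 + k**2 + 4*k + 3)/4.
Get s_k = R·t_k = k*(k**3 + k**2 + 4*k + 3) with R(k) = B(k−1)f(k)/C(k) = k*(k**3 + k**2 + 4*k + 3)/(4*k**3 + 9*k**2 + 15*k + 9).
Δs = 4*k**3 + 9*k**2 + 15*k + 9, as required.
Evaluate s at k=4 and k=0: 396 and 0; difference 396.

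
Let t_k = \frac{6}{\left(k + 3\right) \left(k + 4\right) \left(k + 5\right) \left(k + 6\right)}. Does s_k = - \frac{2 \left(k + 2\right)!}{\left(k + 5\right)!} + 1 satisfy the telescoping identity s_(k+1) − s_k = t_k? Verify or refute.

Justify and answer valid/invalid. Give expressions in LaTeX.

valid; difference matches t_k

s_(k+1) = -2*factorial(k + 3)/factorial(k + 6) + 1
s_(k+1) − s_k = 6/((k + 3)*(k + 4)*(k + 5)*(k + 6))
(s_(k+1) − s_k) − t_k = 0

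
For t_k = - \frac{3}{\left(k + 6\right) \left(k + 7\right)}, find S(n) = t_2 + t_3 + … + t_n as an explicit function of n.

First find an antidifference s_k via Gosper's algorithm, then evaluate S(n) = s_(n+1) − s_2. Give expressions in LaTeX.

S(n) = \frac{3 \left(1 - n\right)}{8 \left(n + 7\right)}

r(k) = (k + 6)/(k + 8) after simplifying.
Take A(k)=k + 6, B(k)=k + 8, C(k)=1.
Set up (k + 6)·f(k+1) − (k + 7)·f(k) − (1) = 0.
d = 1 from the (1,1,0) case.
Match coefficients ⇒ f(k) = k/6.
R(k) = B(k−1)·f(k)/C(k) = k*(k + 7)/6; s_k = R·t_k = -k/(2*k + 12).
Verify: -3/(k**2 + 13*k + 42) matches t_k.
Σ_(k=2)^n t_k = s_(n+1) − s_(2) = ((-n - 1)/(2*(n + 7))) − (-1/8), i.e. 3*(1 - n)/(8*(n + 7)).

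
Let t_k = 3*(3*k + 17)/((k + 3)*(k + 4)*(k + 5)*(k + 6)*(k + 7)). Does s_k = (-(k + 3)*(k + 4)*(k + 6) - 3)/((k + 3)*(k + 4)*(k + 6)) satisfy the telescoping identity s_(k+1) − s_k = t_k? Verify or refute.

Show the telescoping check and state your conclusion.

s_(k+1) = (-(k + 4)*(k + 5)*(k + 7) - 3)/((k + 4)*(k + 5)*(k + 7))
s_(k+1) − s_k = 3*(3*k + 17)/(k**5 + 25*k**4 + 245*k**3 + 1175*k**2 + 2754*k + 2520)
(s_(k+1) − s_k) − t_k = 0

valid; difference matches t_k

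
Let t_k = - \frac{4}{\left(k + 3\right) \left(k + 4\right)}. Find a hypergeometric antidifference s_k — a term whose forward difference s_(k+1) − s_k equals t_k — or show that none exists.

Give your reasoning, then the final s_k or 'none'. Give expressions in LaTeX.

Step 1: r(k) = (k + 3)/(k + 5).
Factor: A=k + 3; B=k + 5; C=1.
Set up (k + 3)·f(k+1) − (k + 4)·f(k) − (1) = 0.
d = 1 from the (1,1,0) case.
A polynomial solution: f(k) = k/3.
Then R = B(k−1)f/C = k*(k + 4)/3, so s_k = R(k)·t_k = -4*k/(3*k + 9).
Check: Δs_k = -4/(k**2 + 7*k + 12). ✓

s_k = - \frac{4 k}{3 k + 9}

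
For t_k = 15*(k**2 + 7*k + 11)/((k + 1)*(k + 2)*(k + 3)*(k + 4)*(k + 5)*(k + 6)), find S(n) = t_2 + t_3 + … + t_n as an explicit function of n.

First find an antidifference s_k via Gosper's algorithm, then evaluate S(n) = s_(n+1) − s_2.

t_(k+1)/t_k = (k + 1)*(7*k + (k + 1)**2 + 18)/((k + 7)*(k**2 + 7*k + 11)).
Normal form (A,B,C) = (k + 1, k + 7, k**2 + 7*k + 11).
f must satisfy (k + 1)·f(k+1) − (k + 6)·f(k) = k**2 + 7*k + 11.
Bound: deg f ≤ 5.
Match coefficients ⇒ f(k) = k*(k + 2)*(k + 4)*(k**2 + 9*k + 23)/45.
Certificate R = B(k−1)f/C = k*(k + 2)*(k + 4)*(k + 6)*(k**2 + 9*k + 23)/(45*(k**2 + 7*k + 11)) gives s_k = k*(k**2 + 9*k + 23)/(3*(k**3 + 9*k**2 + 23*k + 15)).
Check: Δs_k = 15*(k**2 + 7*k + 11)/(k**6 + 21*k**5 + 175*k**4 + 735*k**3 + 1624*k**2 + 1764*k + 720). ✓
Evaluate: s_(n+1) = (n**3 + 12*n**2 + 44*n + 33)/(3*(n**3 + 12*n**2 + 44*n + 48)); subtract s_(2) = 2/7 ⇒ S(n) = (n**3 + 12*n**2 + 44*n - 57)/(21*(n**3 + 12*n**2 + 44*n + 48)).

S(n) = (n**3 + 12*n**2 + 44*n - 57)/(21*(n**3 + 12*n**2 + 44*n + 48))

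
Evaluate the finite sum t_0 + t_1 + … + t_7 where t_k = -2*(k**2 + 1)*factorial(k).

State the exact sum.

Σ = -564482

t_(k+1)/t_k = (k + 1)*((k + 1)**2 + 1)/(k**2 + 1).
Gosper form: A/B · C(k+1)/C(k) with A=k + 1, B=1, C=k**2 + 1.
Need (k + 1)·f(k+1) − (1)·f(k) = k**2 + 1.
From deg A=1, deg B=0, deg C=2: d=1.
Match coefficients ⇒ f(k) = k - 1.
So s_k = (B(k−1)f/C)·t_k = ((k - 1)/(k**2 + 1))·t_k = -2*(k - 1)*factorial(k).
Check: Δs_k = -2*(k**2 + 1)*factorial(k). ✓
Sum = s_(8) − s_(0); s_(8) = -564480, s_(0) = 2 ⇒ -564482.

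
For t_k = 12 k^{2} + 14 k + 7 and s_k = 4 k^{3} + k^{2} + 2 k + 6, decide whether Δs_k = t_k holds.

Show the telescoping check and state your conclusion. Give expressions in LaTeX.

Valid: the claim telescopes to t_k.

s_(k+1) = 4*k**3 + 13*k**2 + 16*k + 13
s_(k+1) − s_k = 12*k**2 + 14*k + 7
(s_(k+1) − s_k) − t_k = 0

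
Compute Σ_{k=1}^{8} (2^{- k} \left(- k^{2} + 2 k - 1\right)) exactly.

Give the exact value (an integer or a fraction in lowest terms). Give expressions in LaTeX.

t_(k+1)/t_k = k**2/(2*(k**2 - 2*k + 1)).
So A=1/2 and B=1, with C=k**2 - 2*k + 1.
f must satisfy (1/2)·f(k+1) − (1)·f(k) = k**2 - 2*k + 1.
deg f ≤ 2 (via 0,0,2).
Match coefficients ⇒ f(k) = -2*(k**2 + 2).
R(k) = B(k−1)·f(k)/C(k) = -2*(k**2 + 2)/(k - 1)**2; s_k = R·t_k = 2**(1 - k)*(k**2 + 2).
s_(k+1) − s_k = (-k**2 + 2*k - 1)/2**k = t_k.
Telescoping: Σ = s_(9) − s_(1) = 83/256 − (3) = -685/256.

Σ = -685/256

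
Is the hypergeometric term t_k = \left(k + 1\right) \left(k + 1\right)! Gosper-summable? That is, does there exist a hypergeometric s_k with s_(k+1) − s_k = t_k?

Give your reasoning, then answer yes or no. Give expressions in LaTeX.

Yes. s_k = \left(k + 1\right)!.

The ratio is (k + 2)**2/(k + 1).
Gosper form: A/B · C(k+1)/C(k) with A=k + 2, B=1, C=k + 1.
Set up (k + 2)·f(k+1) − (1)·f(k) − (k + 1) = 0.
Bound: deg f ≤ 0.
Match coefficients ⇒ f(k) = 1.
R(k) = B(k−1)·f(k)/C(k) = 1/(k + 1); s_k = R·t_k = factorial(k + 1).
s_(k+1) − s_k = (k + 1)*factorial(k + 1) = t_k.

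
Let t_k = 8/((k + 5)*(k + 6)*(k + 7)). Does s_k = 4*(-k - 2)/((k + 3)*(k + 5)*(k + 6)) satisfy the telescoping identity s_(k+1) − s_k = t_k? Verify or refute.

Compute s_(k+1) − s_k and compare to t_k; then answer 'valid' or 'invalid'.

Invalid: residual 4*(-3*k - 13)/(k**5 + 25*k**4 + 245*k**3 + 1175*k**2 + 2754*k + 2520) ≠ 0.

s_(k+1) = 4*(-k - 3)/((k + 4)*(k + 6)*(k + 7))
s_(k+1) − s_k = 4*(2*k**2 + 11*k + 11)/(k**5 + 25*k**4 + 245*k**3 + 1175*k**2 + 2754*k + 2520)
(s_(k+1) − s_k) − t_k = 4*(-3*k - 13)/(k**5 + 25*k**4 + 245*k**3 + 1175*k**2 + 2754*k + 2520)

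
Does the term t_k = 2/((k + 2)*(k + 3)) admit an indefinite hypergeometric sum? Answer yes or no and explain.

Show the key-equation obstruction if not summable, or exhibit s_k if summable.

Step 1: r(k) = (k + 2)/(k + 4).
Gosper form: A/B · C(k+1)/C(k) with A=k + 2, B=k + 4, C=1.
Need (k + 2)·f(k+1) − (k + 3)·f(k) = 1.
Degrees (1,1,0) ⇒ d ≤ 1.
Match coefficients ⇒ f(k) = k/2.
R(k) = B(k−1)·f(k)/C(k) = k*(k + 3)/2; s_k = R·t_k = k/(k + 2).
s_(k+1) − s_k = 2/(k**2 + 5*k + 6) = t_k.

Yes. s_k = k/(k + 2).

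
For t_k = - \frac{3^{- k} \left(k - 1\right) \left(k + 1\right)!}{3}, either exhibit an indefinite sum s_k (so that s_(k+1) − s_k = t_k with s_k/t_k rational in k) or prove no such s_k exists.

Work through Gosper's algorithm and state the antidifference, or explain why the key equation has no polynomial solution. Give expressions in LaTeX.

r(k) = k*(k + 2)/(3*(k - 1)) after simplifying.
Factor: A=k/3 + 2/3; B=1; C=k - 1.
f must satisfy (k/3 + 2/3)·f(k+1) − (1)·f(k) = k - 1.
From deg A=1, deg B=0, deg C=1: d=0.
Match coefficients ⇒ f(k) = 3.
R(k) = B(k−1)·f(k)/C(k) = 3/(k - 1); s_k = R·t_k = -factorial(k + 1)/3**k.
Verify: -(k - 1)*factorial(k + 1)/(3*3**k) matches t_k.

s_k = - 3^{- k} \left(k + 1\right)!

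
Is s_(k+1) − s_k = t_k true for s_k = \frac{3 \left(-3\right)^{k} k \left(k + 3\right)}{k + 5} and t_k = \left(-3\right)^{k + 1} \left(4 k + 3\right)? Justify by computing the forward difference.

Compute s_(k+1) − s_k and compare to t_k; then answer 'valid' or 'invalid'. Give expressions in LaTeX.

s_(k+1) = -(-3)**(k + 2)*(k + 1)*(k + 4)/(k + 6)
s_(k+1) − s_k = (-3)**(k + 1)*(4*k**3 + 39*k**2 + 105*k + 60)/(k**2 + 11*k + 30)
(s_(k+1) − s_k) − t_k = 6*(-3)**k*(4*k**2 + 24*k + 15)/(k**2 + 11*k + 30)

Invalid: residual \frac{6 \left(-3\right)^{k} \left(4 k^{2} + 24 k + 15\right)}{k^{2} + 11 k + 30} ≠ 0.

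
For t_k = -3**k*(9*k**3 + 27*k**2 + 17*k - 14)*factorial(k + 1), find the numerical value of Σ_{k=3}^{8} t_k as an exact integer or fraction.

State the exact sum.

Σ = -15785073147384

r(k) = 3*(9*k**4 + 72*k**3 + 206*k**2 + 235*k + 78)/(9*k**3 + 27*k**2 + 17*k - 14) after simplifying.
So A=3*k + 6 and B=1, with C=k**3 + 3*k**2 + 17*k/9 - 14/9.
Need (3*k + 6)·f(k+1) − (1)·f(k) = k**3 + 3*k**2 + 17*k/9 - 14/9.
Bound: deg f ≤ 2.
A polynomial solution: f(k) = (3*k**2 - 2*k - 4)/9.
Certificate R = B(k−1)f/C = (3*k**2 - 2*k - 4)/(9*k**3 + 27*k**2 + 17*k - 14) gives s_k = 3**k*(-3*k**2 + 2*k + 4)*factorial(k + 1).
Verify: -3**k*(9*k**3 + 27*k**2 + 17*k - 14)*factorial(k + 1) matches t_k.
Sum = s_(9) − s_(3); s_(9) = -15785073158400, s_(3) = -11016 ⇒ -15785073147384.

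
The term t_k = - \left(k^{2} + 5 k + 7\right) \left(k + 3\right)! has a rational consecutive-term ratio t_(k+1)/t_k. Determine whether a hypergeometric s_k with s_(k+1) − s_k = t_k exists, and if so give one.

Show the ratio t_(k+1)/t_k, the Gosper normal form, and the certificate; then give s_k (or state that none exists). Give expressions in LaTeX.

s_k = - \left(k + 1\right) \left(k + 3\right)!

Ratio r(k) = (k + 4)*(5*k + (k + 1)**2 + 12)/(k**2 + 5*k + 7).
So A=k + 4 and B=1, with C=k**2 + 5*k + 7.
f must satisfy (k + 4)·f(k+1) − (1)·f(k) = k**2 + 5*k + 7.
deg f ≤ 1 (via 1,0,2).
Solve for f: f(k) = k + 1 (degree 1 ≤ 1).
R(k) = B(k−1)·f(k)/C(k) = (k + 1)/(k**2 + 5*k + 7); s_k = R·t_k = -(k + 1)*factorial(k + 3).
Check: Δs_k = -(k**2 + 5*k + 7)*factorial(k + 3). ✓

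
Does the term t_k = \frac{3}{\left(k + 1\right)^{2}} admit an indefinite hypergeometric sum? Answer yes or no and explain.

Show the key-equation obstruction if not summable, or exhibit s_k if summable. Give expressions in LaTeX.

No. Not Gosper-summable.

Ratio r(k) = (k + 1)**2/(k + 2)**2.
Normal form (A,B,C) = (k**2 + 2*k + 1, k**2 + 4*k + 4, 1).
Set up (k**2 + 2*k + 1)·f(k+1) − (k**2 + 2*k + 1)·f(k) − (1) = 0.
From deg A=2, deg B=2, deg C=0: d=0.
Generic f = c0 gives residual -1; -1 = 0 cannot hold, so t_k is not Gosper-summable.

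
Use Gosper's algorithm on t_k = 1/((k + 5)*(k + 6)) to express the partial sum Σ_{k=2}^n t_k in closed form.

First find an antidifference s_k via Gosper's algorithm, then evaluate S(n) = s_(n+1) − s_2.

S(n) = (n - 1)/(7*(n + 6))

Step 1: r(k) = (k + 5)/(k + 7).
Take A(k)=k + 5, B(k)=k + 7, C(k)=1.
Set up (k + 5)·f(k+1) − (k + 6)·f(k) − (1) = 0.
From deg A=1, deg B=1, deg C=0: d=1.
A polynomial solution: f(k) = k/5.
Certificate R = B(k−1)f/C = k*(k + 6)/5 gives s_k = k/(5*(k + 5)).
Check: Δs_k = 1/(k**2 + 11*k + 30). ✓
Evaluate: s_(n+1) = (n + 1)/(5*(n + 6)); subtract s_(2) = 2/35 ⇒ S(n) = (n - 1)/(7*(n + 6)).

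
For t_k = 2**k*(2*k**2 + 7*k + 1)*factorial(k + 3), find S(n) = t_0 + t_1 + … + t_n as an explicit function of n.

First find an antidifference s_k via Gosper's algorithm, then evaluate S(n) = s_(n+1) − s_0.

r(k) = 2*(2*k**3 + 19*k**2 + 54*k + 40)/(2*k**2 + 7*k + 1) after simplifying.
Take A(k)=2*k + 8, B(k)=1, C(k)=k**2 + 7*k/2 + 1/2.
f must satisfy (2*k + 8)·f(k+1) − (1)·f(k) = k**2 + 7*k/2 + 1/2.
d = 1 from the (1,0,2) case.
Coefficient equations give f(k) = (k - 1)/2.
R(k) = B(k−1)·f(k)/C(k) = (k - 1)/(2*k**2 + 7*k + 1); s_k = R·t_k = 2**k*(k - 1)*factorial(k + 3).
Check: Δs_k = 2**k*(2*k**2 + 7*k + 1)*factorial(k + 3). ✓
Evaluate: s_(n+1) = 2**(n + 1)*n*factorial(n + 4); subtract s_(0) = -6 ⇒ S(n) = 2*2**n*n*factorial(n + 4) + 6.

S(n) = 2*2**n*n*factorial(n + 4) + 6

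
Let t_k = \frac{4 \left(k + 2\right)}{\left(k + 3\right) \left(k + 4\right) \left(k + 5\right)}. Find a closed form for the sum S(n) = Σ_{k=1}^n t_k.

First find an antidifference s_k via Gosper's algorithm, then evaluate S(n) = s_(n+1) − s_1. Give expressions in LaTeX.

Compute t_(k+1)/t_k: get (k + 3)**2/((k + 2)*(k + 6)).
Normal form (A,B,C) = (k + 3, k + 6, k + 2).
Set up (k + 3)·f(k+1) − (k + 5)·f(k) − (k + 2) = 0.
Degrees (1,1,1) ⇒ d ≤ 2.
A polynomial solution: f(k) = k*(5*k + 11)/24.
So s_k = (B(k−1)f/C)·t_k = (k*(k + 5)*(5*k + 11)/(24*(k + 2)))·t_k = k*(5*k + 11)/(6*(k + 3)*(k + 4)).
Verify: 4*(k + 2)/(k**3 + 12*k**2 + 47*k + 60) matches t_k.
Σ_(k=1)^n t_k = s_(n+1) − s_(1) = ((5*n**2 + 21*n + 16)/(6*(n**2 + 9*n + 20))) − (2/15), i.e. n*(7*n + 23)/(10*(n**2 + 9*n + 20)).

S(n) = \frac{n \left(7 n + 23\right)}{10 \left(n^{2} + 9 n + 20\right)}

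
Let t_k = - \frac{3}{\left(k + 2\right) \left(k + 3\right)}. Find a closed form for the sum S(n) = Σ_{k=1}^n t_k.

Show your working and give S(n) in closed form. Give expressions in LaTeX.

S(n) = - \frac{n}{n + 3}

t_(k+1)/t_k = (k + 2)/(k + 4).
A = k + 2, B = k + 4, C = 1.
Need (k + 2)·f(k+1) − (k + 3)·f(k) = 1.
d = 1 from the (1,1,0) case.
Solve for f: f(k) = k/2 (degree 1 ≤ 1).
So s_k = (B(k−1)f/C)·t_k = (k*(k + 3)/2)·t_k = -3*k/(2*k + 4).
s_(k+1) − s_k = -3/(k**2 + 5*k + 6) = t_k.
s_(n+1) = 3*(-n - 1)/(2*(n + 3)) and s_(1) = -1/2, so S(n) = -n/(n + 3).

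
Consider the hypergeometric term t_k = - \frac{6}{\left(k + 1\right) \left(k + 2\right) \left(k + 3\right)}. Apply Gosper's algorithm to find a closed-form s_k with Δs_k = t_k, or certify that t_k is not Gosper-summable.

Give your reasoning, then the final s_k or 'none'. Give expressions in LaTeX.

s_k = \frac{3 k \left(- k - 3\right)}{2 \left(k + 1\right) \left(k + 2\right)}

The ratio is (k + 1)/(k + 4).
Gosper form: A/B · C(k+1)/C(k) with A=k + 1, B=k + 4, C=1.
f must satisfy (k + 1)·f(k+1) − (k + 3)·f(k) = 1.
deg f ≤ 2 (via 1,1,0).
Solving with deg f ≤ 2: f(k) = k*(k + 3)/4.
Then R = B(k−1)f/C = k*(k + 3)**2/4, so s_k = R(k)·t_k = 3*k*(-k - 3)/(2*(k + 1)*(k + 2)).
Δs = -6/(k**3 + 6*k**2 + 11*k + 6), as required.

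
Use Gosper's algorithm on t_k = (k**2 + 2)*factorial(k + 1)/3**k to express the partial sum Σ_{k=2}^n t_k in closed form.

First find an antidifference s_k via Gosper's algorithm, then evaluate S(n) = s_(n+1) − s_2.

Ratio r(k) = (k + 2)*((k + 1)**2 + 2)/(3*(k**2 + 2)).
Gosper form: A/B · C(k+1)/C(k) with A=k/3 + 2/3, B=1, C=k**2 + 2.
Solve (k/3 + 2/3)·f(k+1) − (1)·f(k) = k**2 + 2.
From deg A=1, deg B=0, deg C=2: d=1.
Match coefficients ⇒ f(k) = 3*k.
So s_k = (B(k−1)f/C)·t_k = (3*k/(k**2 + 2))·t_k = 3**(1 - k)*k*factorial(k + 1).
Verify: (k**2 + 2)*factorial(k + 1)/3**k matches t_k.
s_(n+1) = (n + 1)*factorial(n + 2)/3**n and s_(2) = 4, so S(n) = -4 + n*factorial(n + 2)/3**n + factorial(n + 2)/3**n.

S(n) = -4 + n*factorial(n + 2)/3**n + factorial(n + 2)/3**n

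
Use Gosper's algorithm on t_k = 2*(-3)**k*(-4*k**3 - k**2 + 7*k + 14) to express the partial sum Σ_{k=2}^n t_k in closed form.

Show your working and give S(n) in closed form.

Compute t_(k+1)/t_k: get 3*(-4*k**3 - 13*k**2 - 7*k + 16)/(4*k**3 + k**2 - 7*k - 14).
Normal form (A,B,C) = (-3, 1, k**3 + k**2/4 - 7*k/4 - 7/2).
Set up (-3)·f(k+1) − (1)·f(k) − (k**3 + k**2/4 - 7*k/4 - 7/2) = 0.
Bound: deg f ≤ 3.
Coefficient equations give f(k) = -(k**3 - 2*k**2 - k - 2)/4.
So s_k = (B(k−1)f/C)·t_k = (-(k**3 - 2*k**2 - k - 2)/(4*k**3 + k**2 - 7*k - 14))·t_k = 2*(-3)**k*(k**3 - 2*k**2 - k - 2).
Verify: 2*(-3)**k*(-4*k**3 - k**2 + 7*k + 14) matches t_k.
Evaluate: s_(n+1) = 6*(-3)**n*(-n**3 - n**2 + 2*n + 4); subtract s_(2) = -72 ⇒ S(n) = -6*(-3)**n*n**3 - 6*(-3)**n*n**2 + 12*(-3)**n*n + 24*(-3)**n + 72.

S(n) = -6*(-3)**n*n**3 - 6*(-3)**n*n**2 + 12*(-3)**n*n + 24*(-3)**n + 72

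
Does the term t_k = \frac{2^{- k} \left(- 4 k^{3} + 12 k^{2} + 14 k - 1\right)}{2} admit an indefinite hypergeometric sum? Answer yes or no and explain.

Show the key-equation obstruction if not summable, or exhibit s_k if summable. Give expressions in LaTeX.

Yes. s_k = 2^{- k} \left(4 k^{3} - 2 k + 3\right).

Step 1: r(k) = (4*k**3 - 26*k - 21)/(2*(4*k**3 - 12*k**2 - 14*k + 1)).
Gosper form: A/B · C(k+1)/C(k) with A=1/2, B=1, C=k**3 - 3*k**2 - 7*k/2 + 1/4.
Need (1/2)·f(k+1) − (1)·f(k) = k**3 - 3*k**2 - 7*k/2 + 1/4.
Degrees (0,0,3) ⇒ d ≤ 3.
Coefficient equations give f(k) = -(4*k**3 - 2*k + 3)/2.
Certificate R = B(k−1)f/C = -2*(4*k**3 - 2*k + 3)/(4*k**3 - 12*k**2 - 14*k + 1) gives s_k = (4*k**3 - 2*k + 3)/2**k.
s_(k+1) − s_k = (-4*k**3 + 12*k**2 + 14*k - 1)/(2*2**k) = t_k.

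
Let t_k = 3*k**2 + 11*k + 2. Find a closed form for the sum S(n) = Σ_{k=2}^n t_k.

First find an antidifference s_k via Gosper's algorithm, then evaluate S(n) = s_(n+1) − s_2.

Ratio r(k) = (3*k**2 + 17*k + 16)/(3*k**2 + 11*k + 2).
So A=1 and B=1, with C=k**2 + 11*k/3 + 2/3.
Set up (1)·f(k+1) − (1)·f(k) − (k**2 + 11*k/3 + 2/3) = 0.
deg f ≤ 3 (via 0,0,2).
Solve for f: f(k) = k*(k**2 + 4*k - 3)/3 (degree 3 ≤ 3).
R(k) = B(k−1)·f(k)/C(k) = k*(k**2 + 4*k - 3)/(3*k**2 + 11*k + 2); s_k = R·t_k = k*(k**2 + 4*k - 3).
Check: Δs_k = 3*k**2 + 11*k + 2. ✓
s_(n+1) = n**3 + 7*n**2 + 8*n + 2 and s_(2) = 18, so S(n) = n**3 + 7*n**2 + 8*n - 16.

S(n) = n**3 + 7*n**2 + 8*n - 16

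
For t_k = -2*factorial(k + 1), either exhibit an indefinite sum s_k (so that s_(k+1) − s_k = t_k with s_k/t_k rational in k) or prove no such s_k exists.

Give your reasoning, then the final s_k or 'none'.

The ratio is k + 2.
Take A(k)=k + 2, B(k)=1, C(k)=1.
Need (k + 2)·f(k+1) − (1)·f(k) = 1.
deg f ≤ -1 (via 1,0,0).
Negative degree bound (-1): no f exists, t_k not Gosper-summable.

none — t_k is not Gosper-summable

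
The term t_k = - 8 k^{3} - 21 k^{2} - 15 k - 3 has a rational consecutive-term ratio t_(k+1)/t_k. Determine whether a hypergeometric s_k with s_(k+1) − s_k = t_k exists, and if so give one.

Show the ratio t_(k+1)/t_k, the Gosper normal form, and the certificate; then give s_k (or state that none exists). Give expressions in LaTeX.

s_k = k \left(- 2 k^{3} - 3 k^{2} + k + 1\right)

Ratio r(k) = (8*k**3 + 45*k**2 + 81*k + 47)/(8*k**3 + 21*k**2 + 15*k + 3).
So A=1 and B=1, with C=k**3 + 21*k**2/8 + 15*k/8 + 3/8.
Set up (1)·f(k+1) − (1)·f(k) − (k**3 + 21*k**2/8 + 15*k/8 + 3/8) = 0.
Bound: deg f ≤ 4.
Solve for f: f(k) = k*(2*k + 1)*(k**2 + k - 1)/8 (degree 4 ≤ 4).
Get s_k = R·t_k = k*(-2*k**3 - 3*k**2 + k + 1) with R(k) = B(k−1)f(k)/C(k) = k*(2*k + 1)*(k**2 + k - 1)/(8*k**3 + 21*k**2 + 15*k + 3).
Check: Δs_k = -8*k**3 - 21*k**2 - 15*k - 3. ✓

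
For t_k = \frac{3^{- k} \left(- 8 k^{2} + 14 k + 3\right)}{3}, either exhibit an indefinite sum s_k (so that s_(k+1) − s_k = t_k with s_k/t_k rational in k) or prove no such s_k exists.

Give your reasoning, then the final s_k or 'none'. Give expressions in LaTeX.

Compute t_(k+1)/t_k: get (8*k**2 + 2*k - 9)/(3*(8*k**2 - 14*k - 3)).
So A=1/3 and B=1, with C=k**2 - 7*k/4 - 3/8.
Solve (1/3)·f(k+1) − (1)·f(k) = k**2 - 7*k/4 - 3/8.
d = 2 from the (0,0,2) case.
Coefficient equations give f(k) = -3*(k - 1)*(4*k + 1)/8.
Then R = B(k−1)f/C = -3*(k - 1)*(4*k + 1)/(8*k**2 - 14*k - 3), so s_k = R(k)·t_k = (4*k**2 - 3*k - 1)/3**k.
Check: Δs_k = (-8*k**2 + 14*k + 3)/(3*3**k). ✓

s_k = 3^{- k} \left(4 k^{2} - 3 k - 1\right)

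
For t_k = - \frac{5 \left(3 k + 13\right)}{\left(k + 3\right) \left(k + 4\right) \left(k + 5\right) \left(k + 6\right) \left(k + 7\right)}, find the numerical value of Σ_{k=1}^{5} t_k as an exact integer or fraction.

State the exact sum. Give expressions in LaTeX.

Step 1: r(k) = (k + 3)*(3*k + 16)/((k + 8)*(3*k + 13)).
Take A(k)=k + 3, B(k)=k + 8, C(k)=k + 13/3.
f must satisfy (k + 3)·f(k+1) − (k + 7)·f(k) = k + 13/3.
d = 4 from the (1,1,1) case.
Solve for f: f(k) = k*(k + 4)*(k**2 + 14*k + 63)/270 (degree 4 ≤ 4).
Certificate R = B(k−1)f/C = k*(k + 4)*(k + 7)*(k**2 + 14*k + 63)/(90*(3*k + 13)) gives s_k = k*(-k**2 - 14*k - 63)/(18*(k**3 + 14*k**2 + 63*k + 90)).
s_(k+1) − s_k = 5*(-3*k - 13)/(k**5 + 25*k**4 + 245*k**3 + 1175*k**2 + 2754*k + 2520) = t_k.
Σ_(k=1)^(5) t_k = s_(6) − s_(1) = -61/1188 − (-13/504) = -425/16632.

Σ = -425/16632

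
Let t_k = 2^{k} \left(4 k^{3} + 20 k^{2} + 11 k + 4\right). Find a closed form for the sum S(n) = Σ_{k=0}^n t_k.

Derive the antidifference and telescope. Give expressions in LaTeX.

Step 1: r(k) = 2*(4*k**3 + 32*k**2 + 63*k + 39)/(4*k**3 + 20*k**2 + 11*k + 4).
Normal form (A,B,C) = (2, 1, k**3 + 5*k**2 + 11*k/4 + 1).
Solve (2)·f(k+1) − (1)·f(k) = k**3 + 5*k**2 + 11*k/4 + 1.
From deg A=0, deg B=0, deg C=3: d=3.
Solving with deg f ≤ 3: f(k) = (4*k**3 - 4*k**2 + 3*k - 2)/4.
So s_k = (B(k−1)f/C)·t_k = ((4*k**3 - 4*k**2 + 3*k - 2)/(4*k**3 + 20*k**2 + 11*k + 4))·t_k = 2**k*(4*k**3 - 4*k**2 + 3*k - 2).
s_(k+1) − s_k = 2**k*(4*k**3 + 20*k**2 + 11*k + 4) = t_k.
s_(n+1) = 2**(n + 1)*(4*n**3 + 8*n**2 + 7*n + 1) and s_(0) = -2, so S(n) = 8*2**n*n**3 + 16*2**n*n**2 + 14*2**n*n + 2*2**n + 2.

S(n) = 8 \cdot 2^{n} n^{3} + 16 \cdot 2^{n} n^{2} + 14 \cdot 2^{n} n + 2 \cdot 2^{n} + 2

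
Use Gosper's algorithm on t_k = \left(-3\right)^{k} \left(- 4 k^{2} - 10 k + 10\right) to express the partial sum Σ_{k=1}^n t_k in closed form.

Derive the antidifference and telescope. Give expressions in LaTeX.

S(n) = - 3 \left(-3\right)^{n} n^{2} - 9 \left(-3\right)^{n} n + 6 \left(-3\right)^{n} - 6

The ratio is 3*(-5*k - 2*(k + 1)**2)/(2*k**2 + 5*k - 5).
Normal form (A,B,C) = (-3, 1, k**2 + 5*k/2 - 5/2).
Set up (-3)·f(k+1) − (1)·f(k) − (k**2 + 5*k/2 - 5/2) = 0.
deg f ≤ 2 (via 0,0,2).
Solving with deg f ≤ 2: f(k) = -(k**2 + k - 4)/4.
Certificate R = B(k−1)f/C = -(k**2 + k - 4)/(2*(2*k**2 + 5*k - 5)) gives s_k = (-3)**k*(k**2 + k - 4).
Verify: (-3)**k*(-4*k**2 - 10*k + 10) matches t_k.
s_(n+1) = (-3)**(n + 1)*(n**2 + 3*n - 2) and s_(1) = 6, so S(n) = -3*(-3)**n*n**2 - 9*(-3)**n*n + 6*(-3)**n - 6.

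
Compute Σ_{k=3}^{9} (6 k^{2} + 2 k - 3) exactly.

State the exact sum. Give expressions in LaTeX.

Σ = 1743

Step 1: r(k) = (6*k**2 + 14*k + 5)/(6*k**2 + 2*k - 3).
Take A(k)=1, B(k)=1, C(k)=k**2 + k/3 - 1/2.
Solve (1)·f(k+1) − (1)·f(k) = k**2 + k/3 - 1/2.
d = 3 from the (0,0,2) case.
Match coefficients ⇒ f(k) = k*(2*k**2 - 2*k - 3)/6.
Get s_k = R·t_k = k*(2*k**2 - 2*k - 3) with R(k) = B(k−1)f(k)/C(k) = k*(2*k**2 - 2*k - 3)/(6*k**2 + 2*k - 3).
Δs = 6*k**2 + 2*k - 3, as required.
Sum = s_(10) − s_(3); s_(10) = 1770, s_(3) = 27 ⇒ 1743.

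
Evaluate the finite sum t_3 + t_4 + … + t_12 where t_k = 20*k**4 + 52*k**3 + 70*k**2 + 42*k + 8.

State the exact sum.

Σ = 1578140

Compute t_(k+1)/t_k: get (10*k**4 + 66*k**3 + 173*k**2 + 209*k + 96)/(10*k**4 + 26*k**3 + 35*k**2 + 21*k + 4).
Take A(k)=1, B(k)=1, C(k)=k**4 + 13*k**3/5 + 7*k**2/2 + 21*k/10 + 2/5.
Set up (1)·f(k+1) − (1)·f(k) − (k**4 + 13*k**3/5 + 7*k**2/2 + 21*k/10 + 2/5) = 0.
d = 5 from the (0,0,4) case.
Match coefficients ⇒ f(k) = k*(4*k**4 + 3*k**3 + 4*k**2 - k - 2)/20.
Get s_k = R·t_k = k*(4*k**4 + 3*k**3 + 4*k**2 - k - 2) with R(k) = B(k−1)f(k)/C(k) = k*(4*k**4 + 3*k**3 + 4*k**2 - k - 2)/(2*(10*k**4 + 26*k**3 + 35*k**2 + 21*k + 4)).
Verify: 20*k**4 + 52*k**3 + 70*k**2 + 42*k + 8 matches t_k.
Evaluate s at k=13 and k=3: 1579448 and 1308; difference 1578140.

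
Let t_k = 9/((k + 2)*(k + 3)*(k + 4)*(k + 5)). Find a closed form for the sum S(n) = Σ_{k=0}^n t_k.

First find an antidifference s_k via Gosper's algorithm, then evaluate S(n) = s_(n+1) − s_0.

S(n) = (n**3 + 12*n**2 + 47*n + 36)/(8*(n**3 + 12*n**2 + 47*n + 60))

r(k) = (k + 2)/(k + 6) after simplifying.
Gosper form: A/B · C(k+1)/C(k) with A=k + 2, B=k + 6, C=1.
Key eq: (k + 2)·f(k+1) = (k + 5)·f(k) + (1).
deg f ≤ 3 (via 1,1,0).
Solving with deg f ≤ 3: f(k) = k*(k**2 + 9*k + 26)/72.
So s_k = (B(k−1)f/C)·t_k = (k*(k + 5)*(k**2 + 9*k + 26)/72)·t_k = k*(k**2 + 9*k + 26)/(8*(k + 2)*(k + 3)*(k + 4)).
Δs = 9/(k**4 + 14*k**3 + 71*k**2 + 154*k + 120), as required.
Telescope: S(n) = s_(n+1) − s_(0) = (n**3 + 12*n**2 + 47*n + 36)/(8*(n**3 + 12*n**2 + 47*n + 60)) − (0) = (n**3 + 12*n**2 + 47*n + 36)/(8*(n**3 + 12*n**2 + 47*n + 60)).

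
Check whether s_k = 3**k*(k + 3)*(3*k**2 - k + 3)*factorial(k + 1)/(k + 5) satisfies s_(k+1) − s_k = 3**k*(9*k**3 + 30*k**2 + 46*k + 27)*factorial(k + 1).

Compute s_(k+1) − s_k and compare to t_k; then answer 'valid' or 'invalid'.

s_(k+1) = 3**(k + 1)*(k + 4)*(3*k**2 + 5*k + 5)*factorial(k + 2)/(k + 6)
s_(k+1) − s_k = 3**k*(9*k**5 + 111*k**4 + 496*k**3 + 1047*k**2 + 1161*k + 546)*factorial(k + 1)/((k + 5)*(k + 6))
(s_(k+1) − s_k) − t_k = -2*3**k*(9*k**4 + 75*k**3 + 193*k**2 + 258*k + 132)*factorial(k + 1)/((k + 5)*(k + 6))

Invalid: residual -2*3**k*(9*k**4 + 75*k**3 + 193*k**2 + 258*k + 132)*factorial(k + 1)/((k + 5)*(k + 6)) ≠ 0.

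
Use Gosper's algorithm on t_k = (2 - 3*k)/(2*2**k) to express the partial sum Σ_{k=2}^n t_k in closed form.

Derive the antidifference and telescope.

S(n) = 2**(-n - 2)*(-7*2**n + 6*n + 8)

Compute t_(k+1)/t_k: get (3*k + 1)/(2*(3*k - 2)).
Gosper form: A/B · C(k+1)/C(k) with A=1/2, B=1, C=k - 2/3.
f must satisfy (1/2)·f(k+1) − (1)·f(k) = k - 2/3.
deg f ≤ 1 (via 0,0,1).
A polynomial solution: f(k) = -2*(3*k + 1)/3.
Certificate R = B(k−1)f/C = -2*(3*k + 1)/(3*k - 2) gives s_k = (3*k + 1)/2**k.
Δs = (2 - 3*k)/(2*2**k), as required.
Telescope: S(n) = s_(n+1) − s_(2) = 2**(-n - 1)*(3*n + 4) − (7/4) = 2**(-n - 2)*(-7*2**n + 6*n + 8).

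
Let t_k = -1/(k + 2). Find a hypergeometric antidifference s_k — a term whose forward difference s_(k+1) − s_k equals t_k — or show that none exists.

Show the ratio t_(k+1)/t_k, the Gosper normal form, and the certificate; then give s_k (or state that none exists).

no hypergeometric antidifference exists

Ratio r(k) = (k + 2)/(k + 3).
So A=k + 2 and B=k + 3, with C=1.
Solve (k + 2)·f(k+1) − (k + 2)·f(k) = 1.
Bound: deg f ≤ 0.
Put f(k) = c0: A·f(k+1) − B(k−1)·f(k) − C = -1; need -1 = 0 — inconsistent ⇒ no f, not summable.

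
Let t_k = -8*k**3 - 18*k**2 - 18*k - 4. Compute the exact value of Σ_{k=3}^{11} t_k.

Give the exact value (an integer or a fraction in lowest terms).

Σ = -44964

Compute t_(k+1)/t_k: get (4*k**3 + 21*k**2 + 39*k + 24)/(4*k**3 + 9*k**2 + 9*k + 2).
Normal form (A,B,C) = (1, 1, k**3 + 9*k**2/4 + 9*k/4 + 1/2).
Key eq: (1)·f(k+1) = (1)·f(k) + (k**3 + 9*k**2/4 + 9*k/4 + 1/2).
Bound: deg f ≤ 4.
A polynomial solution: f(k) = k*(k**3 + k**2 + k - 1)/4.
Certificate R = B(k−1)f/C = k*(k**3 + k**2 + k - 1)/(4*k**3 + 9*k**2 + 9*k + 2) gives s_k = 2*k*(-k**3 - k**2 - k + 1).
Δs = -8*k**3 - 18*k**2 - 18*k - 4, as required.
Telescoping: Σ = s_(12) − s_(3) = -45192 − (-228) = -44964.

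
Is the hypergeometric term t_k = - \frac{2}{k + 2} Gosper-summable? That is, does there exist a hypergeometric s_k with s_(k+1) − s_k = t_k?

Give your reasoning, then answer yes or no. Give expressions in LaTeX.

Step 1: r(k) = (k + 2)/(k + 3).
So A=k + 2 and B=k + 3, with C=1.
Key eq: (k + 2)·f(k+1) = (k + 2)·f(k) + (1).
Bound: deg f ≤ 0.
Write f(k) = c0. Then LHS − RHS = -1, requiring -1 = 0: contradictory. No certificate.

No — t_k has no hypergeometric antidifference.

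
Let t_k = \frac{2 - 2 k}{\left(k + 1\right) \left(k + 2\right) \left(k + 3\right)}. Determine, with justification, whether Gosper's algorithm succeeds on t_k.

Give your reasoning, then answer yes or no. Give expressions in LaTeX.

Yes. s_k = \frac{2 k}{\left(k + 1\right) \left(k + 2\right)}.

Ratio r(k) = k*(k + 1)/((k - 1)*(k + 4)).
So A=k + 1 and B=k + 4, with C=k - 1.
f must satisfy (k + 1)·f(k+1) − (k + 3)·f(k) = k - 1.
Bound: deg f ≤ 2.
A polynomial solution: f(k) = -k.
So s_k = (B(k−1)f/C)·t_k = (-k*(k + 3)/(k - 1))·t_k = 2*k/((k + 1)*(k + 2)).
s_(k+1) − s_k = 2*(1 - k)/(k**3 + 6*k**2 + 11*k + 6) = t_k.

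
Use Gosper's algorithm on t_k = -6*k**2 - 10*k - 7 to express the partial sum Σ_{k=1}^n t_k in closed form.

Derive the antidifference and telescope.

t_(k+1)/t_k = (6*k**2 + 22*k + 23)/(6*k**2 + 10*k + 7).
Gosper form: A/B · C(k+1)/C(k) with A=1, B=1, C=k**2 + 5*k/3 + 7/6.
Need (1)·f(k+1) − (1)·f(k) = k**2 + 5*k/3 + 7/6.
Degrees (0,0,2) ⇒ d ≤ 3.
Coefficient equations give f(k) = k*(2*k**2 + 2*k + 3)/6.
So s_k = (B(k−1)f/C)·t_k = (k*(2*k**2 + 2*k + 3)/(6*k**2 + 10*k + 7))·t_k = k*(-2*k**2 - 2*k - 3).
s_(k+1) − s_k = -6*k**2 - 10*k - 7 = t_k.
Evaluate: s_(n+1) = -2*n**3 - 8*n**2 - 13*n - 7; subtract s_(1) = -7 ⇒ S(n) = n*(-2*n**2 - 8*n - 13).

S(n) = n*(-2*n**2 - 8*n - 13)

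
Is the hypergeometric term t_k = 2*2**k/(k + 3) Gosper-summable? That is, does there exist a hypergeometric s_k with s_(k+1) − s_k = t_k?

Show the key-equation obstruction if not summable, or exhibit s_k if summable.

No — key equation has no polynomial f.

Ratio r(k) = 2*(k + 3)/(k + 4).
Factor: A=2*k + 6; B=k + 4; C=1.
Solve (2*k + 6)·f(k+1) − (k + 3)·f(k) = 1.
Bound: deg f ≤ -1.
Negative degree bound (-1): no f exists, t_k not Gosper-summable.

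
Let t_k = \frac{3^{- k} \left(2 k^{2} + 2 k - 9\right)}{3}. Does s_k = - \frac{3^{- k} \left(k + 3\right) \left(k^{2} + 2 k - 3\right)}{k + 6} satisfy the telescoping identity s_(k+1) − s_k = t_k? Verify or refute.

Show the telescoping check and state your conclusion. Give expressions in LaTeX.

s_(k+1) = k*(-k**2 - 8*k - 16)/(3*3**k*(k + 7))
s_(k+1) − s_k = (2*k**4 + 22*k**3 + 50*k**2 - 60*k - 189)/(3*3**k*(k**2 + 13*k + 42))
(s_(k+1) − s_k) − t_k = (-2*k**3 - 17*k**2 - 9*k + 63)/(3**k*(k**2 + 13*k + 42))

Invalid: residual \frac{3^{- k} \left(- 2 k^{3} - 17 k^{2} - 9 k + 63\right)}{k^{2} + 13 k + 42} ≠ 0.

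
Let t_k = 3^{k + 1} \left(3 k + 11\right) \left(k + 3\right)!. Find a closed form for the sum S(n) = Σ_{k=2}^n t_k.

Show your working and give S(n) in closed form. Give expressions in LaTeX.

The ratio is 3*(k + 4)*(3*k + 14)/(3*k + 11).
Normal form (A,B,C) = (3*k + 12, 1, k + 11/3).
f must satisfy (3*k + 12)·f(k+1) − (1)·f(k) = k + 11/3.
deg f ≤ 0 (via 1,0,1).
Match coefficients ⇒ f(k) = 1/3.
Certificate R = B(k−1)f/C = 1/(3*k + 11) gives s_k = 3**(k + 1)*factorial(k + 3).
Δs = 3**(k + 1)*(3*k + 11)*factorial(k + 3), as required.
Telescope: S(n) = s_(n+1) − s_(2) = 3**(n + 2)*factorial(n + 4) − (3240) = 9*3**n*factorial(n + 4) - 3240.

S(n) = 9 \cdot 3^{n} \left(n + 4\right)! - 3240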